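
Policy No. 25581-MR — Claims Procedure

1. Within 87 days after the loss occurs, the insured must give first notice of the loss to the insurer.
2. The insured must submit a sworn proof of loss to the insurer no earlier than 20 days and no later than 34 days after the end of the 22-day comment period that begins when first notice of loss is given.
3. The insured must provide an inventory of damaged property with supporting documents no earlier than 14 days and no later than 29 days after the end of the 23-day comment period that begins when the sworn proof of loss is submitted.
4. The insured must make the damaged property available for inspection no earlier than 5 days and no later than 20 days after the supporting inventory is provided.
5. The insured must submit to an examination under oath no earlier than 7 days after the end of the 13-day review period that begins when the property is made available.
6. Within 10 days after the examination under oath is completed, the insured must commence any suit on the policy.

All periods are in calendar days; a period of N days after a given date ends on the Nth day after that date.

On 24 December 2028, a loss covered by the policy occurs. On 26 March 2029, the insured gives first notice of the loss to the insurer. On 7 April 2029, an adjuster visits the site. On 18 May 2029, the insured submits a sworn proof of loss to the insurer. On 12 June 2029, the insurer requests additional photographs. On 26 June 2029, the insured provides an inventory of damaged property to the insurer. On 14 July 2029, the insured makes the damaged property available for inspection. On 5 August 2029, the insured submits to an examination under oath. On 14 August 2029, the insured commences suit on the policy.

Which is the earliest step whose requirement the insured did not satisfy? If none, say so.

Step 1 — counting 87 days from 24 December 2028 (when the loss occurs) gives a deadline of 21 March 2029; done 26 March 2029 — 5 days late.
No need to go further; step 1 was not satisfied.

Step 1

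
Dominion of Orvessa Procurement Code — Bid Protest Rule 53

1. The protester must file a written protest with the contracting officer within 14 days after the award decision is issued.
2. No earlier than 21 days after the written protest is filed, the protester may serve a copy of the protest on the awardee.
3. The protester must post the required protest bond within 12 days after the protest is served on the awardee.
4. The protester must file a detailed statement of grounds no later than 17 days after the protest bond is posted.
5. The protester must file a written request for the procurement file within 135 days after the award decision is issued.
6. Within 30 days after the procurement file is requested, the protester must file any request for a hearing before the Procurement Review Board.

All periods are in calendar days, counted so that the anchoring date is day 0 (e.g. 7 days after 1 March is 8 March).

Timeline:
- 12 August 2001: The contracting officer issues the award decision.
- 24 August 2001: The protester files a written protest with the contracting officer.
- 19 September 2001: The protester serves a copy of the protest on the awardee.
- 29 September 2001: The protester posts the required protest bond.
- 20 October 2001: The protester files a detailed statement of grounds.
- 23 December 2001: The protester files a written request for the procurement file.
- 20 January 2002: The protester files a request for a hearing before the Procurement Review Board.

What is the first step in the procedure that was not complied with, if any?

Step 4

Step 1: 14 days after 12 August 2001 (when the award decision is issued) is 26 August 2001; done 24 August 2001 — timely.
Step 2: the earliest permitted date is 21 days after 24 August 2001 (when the written protest is filed), i.e. 14 September 2001; done 19 September 2001 — permitted.
Step 3: 12 days after 19 September 2001 (when the protest is served on the awardee) is 1 October 2001; 29 September 2001 is within that limit.
Step 4: 17 days after 29 September 2001 (when the protest bond is posted) is 16 October 2001; not done until 20 October 2001, 4 days after the deadline.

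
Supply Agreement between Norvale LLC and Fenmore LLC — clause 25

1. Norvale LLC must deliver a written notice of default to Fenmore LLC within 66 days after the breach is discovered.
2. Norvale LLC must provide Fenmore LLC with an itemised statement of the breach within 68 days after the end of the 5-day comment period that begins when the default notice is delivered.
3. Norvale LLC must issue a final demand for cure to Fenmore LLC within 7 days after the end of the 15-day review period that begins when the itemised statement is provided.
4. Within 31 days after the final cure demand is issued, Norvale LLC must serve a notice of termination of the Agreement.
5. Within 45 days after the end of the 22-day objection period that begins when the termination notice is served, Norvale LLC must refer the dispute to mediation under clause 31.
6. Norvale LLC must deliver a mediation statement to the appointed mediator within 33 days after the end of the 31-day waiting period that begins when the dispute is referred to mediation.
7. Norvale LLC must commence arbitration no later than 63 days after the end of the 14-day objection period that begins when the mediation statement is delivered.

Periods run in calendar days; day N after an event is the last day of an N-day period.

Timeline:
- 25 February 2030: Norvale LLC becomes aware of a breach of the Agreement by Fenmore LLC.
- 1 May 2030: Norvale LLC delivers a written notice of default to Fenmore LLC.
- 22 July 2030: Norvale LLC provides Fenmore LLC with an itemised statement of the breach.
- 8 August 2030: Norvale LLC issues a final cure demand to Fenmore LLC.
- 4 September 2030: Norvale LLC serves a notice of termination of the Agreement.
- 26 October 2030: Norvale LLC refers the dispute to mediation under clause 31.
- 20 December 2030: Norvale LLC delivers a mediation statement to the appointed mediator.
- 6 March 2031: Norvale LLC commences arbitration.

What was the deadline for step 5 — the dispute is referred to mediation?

10 November 2030

The termination notice is served on 4 September 2030; the 22-day objection period therefore ends 26 September 2030, and step 5 runs from that date. 45 days after 26 September 2030 is 10 November 2030.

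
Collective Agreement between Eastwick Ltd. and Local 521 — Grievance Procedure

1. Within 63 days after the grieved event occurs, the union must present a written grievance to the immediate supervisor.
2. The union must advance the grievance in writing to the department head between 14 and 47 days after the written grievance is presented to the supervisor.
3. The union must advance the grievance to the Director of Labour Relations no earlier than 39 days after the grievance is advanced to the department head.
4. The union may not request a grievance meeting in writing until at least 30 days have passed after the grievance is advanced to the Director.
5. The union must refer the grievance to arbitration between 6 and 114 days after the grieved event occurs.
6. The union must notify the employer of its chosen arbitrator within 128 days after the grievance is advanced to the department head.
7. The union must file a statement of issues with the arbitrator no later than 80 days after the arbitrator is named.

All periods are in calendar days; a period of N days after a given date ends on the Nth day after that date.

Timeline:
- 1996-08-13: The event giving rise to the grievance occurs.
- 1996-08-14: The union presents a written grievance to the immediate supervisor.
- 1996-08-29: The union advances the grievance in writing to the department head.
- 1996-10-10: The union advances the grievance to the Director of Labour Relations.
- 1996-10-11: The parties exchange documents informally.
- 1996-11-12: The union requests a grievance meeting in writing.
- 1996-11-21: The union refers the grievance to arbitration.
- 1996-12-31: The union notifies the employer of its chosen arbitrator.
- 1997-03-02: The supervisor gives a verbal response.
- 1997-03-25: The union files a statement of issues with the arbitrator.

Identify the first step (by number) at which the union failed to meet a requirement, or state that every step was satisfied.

Step 7

Step 1 — counting 63 days from 1996-08-13 (when the grieved event occurs) gives a deadline of 1996-10-15; completed 1996-08-14, before the deadline.
Step 2 — 14 and 47 days from 1996-08-14 (when the written grievance is presented to the supervisor) are 1996-08-28 and 1996-09-30 respectively; done 1996-08-29 — within the window.
Step 3 — must wait 39 days from 1996-08-29 (when the grievance is advanced to the department head), so not before 1996-10-07; done 1996-10-10 — permitted.
Step 4 — must wait 30 days from 1996-10-10 (when the grievance is advanced to the Director), so not before 1996-11-09; 1996-11-12 is on or after that date.
Step 5 — 6 and 114 days from 1996-08-13 (when the grieved event occurs) are 1996-08-19 and 1996-12-05 respectively; done 1996-11-21, which is between those dates.
Step 6 — counting 128 days from 1996-08-29 (when the grievance is advanced to the department head) gives a deadline of 1997-01-04; 1996-12-31 is within that limit.
Step 7 — counting 80 days from 1996-12-31 (when the arbitrator is named) gives a deadline of 1997-03-21; not done until 1997-03-25, 4 days after the deadline.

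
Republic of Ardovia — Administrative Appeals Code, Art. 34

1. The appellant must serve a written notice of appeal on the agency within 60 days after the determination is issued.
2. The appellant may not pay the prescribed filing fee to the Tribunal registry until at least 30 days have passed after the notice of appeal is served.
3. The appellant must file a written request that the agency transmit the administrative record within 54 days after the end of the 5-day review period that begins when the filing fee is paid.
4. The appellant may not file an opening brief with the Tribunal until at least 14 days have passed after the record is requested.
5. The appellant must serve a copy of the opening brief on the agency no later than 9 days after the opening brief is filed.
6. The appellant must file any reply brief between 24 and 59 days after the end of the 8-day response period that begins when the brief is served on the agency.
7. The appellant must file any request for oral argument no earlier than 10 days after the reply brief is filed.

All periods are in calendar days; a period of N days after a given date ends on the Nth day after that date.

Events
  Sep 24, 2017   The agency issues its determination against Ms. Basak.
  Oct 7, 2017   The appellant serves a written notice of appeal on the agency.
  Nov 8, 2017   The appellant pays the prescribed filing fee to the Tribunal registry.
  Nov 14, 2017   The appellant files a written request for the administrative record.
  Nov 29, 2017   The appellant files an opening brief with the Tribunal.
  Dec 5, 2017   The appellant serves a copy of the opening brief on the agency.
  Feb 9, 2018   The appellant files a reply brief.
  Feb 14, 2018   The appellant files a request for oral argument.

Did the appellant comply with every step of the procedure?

Step 1: 60 days after Sep 24, 2017 (when the determination is issued) is Nov 23, 2017; Oct 7, 2017 is within that limit.
Step 2: the earliest permitted date is 30 days after Oct 7, 2017 (when the notice of appeal is served), i.e. Nov 6, 2017; done Nov 8, 2017, after the minimum wait.
Step 3: 54 days after Nov 13, 2017 (end of the 5-day review period, which began when the filing fee is paid on Nov 8, 2017) is Jan 6, 2018; completed Nov 14, 2017, before the deadline.
Step 4: the earliest permitted date is 14 days after Nov 14, 2017 (when the record is requested), i.e. Nov 28, 2017; done Nov 29, 2017 — permitted.
Step 5: 9 days after Nov 29, 2017 (when the opening brief is filed) is Dec 8, 2017; completed Dec 5, 2017, before the deadline.
Step 6: the window is 24–59 days after Dec 13, 2017 (end of the 8-day response period, which began when the brief is served on the agency on Dec 5, 2017), so Jan 6, 2018 through Feb 10, 2018; done Feb 9, 2018, which is between those dates.
Step 7: the earliest permitted date is 10 days after Feb 9, 2018 (when the reply brief is filed), i.e. Feb 19, 2018; acted on Feb 14, 2018, 5 days prematurely.

No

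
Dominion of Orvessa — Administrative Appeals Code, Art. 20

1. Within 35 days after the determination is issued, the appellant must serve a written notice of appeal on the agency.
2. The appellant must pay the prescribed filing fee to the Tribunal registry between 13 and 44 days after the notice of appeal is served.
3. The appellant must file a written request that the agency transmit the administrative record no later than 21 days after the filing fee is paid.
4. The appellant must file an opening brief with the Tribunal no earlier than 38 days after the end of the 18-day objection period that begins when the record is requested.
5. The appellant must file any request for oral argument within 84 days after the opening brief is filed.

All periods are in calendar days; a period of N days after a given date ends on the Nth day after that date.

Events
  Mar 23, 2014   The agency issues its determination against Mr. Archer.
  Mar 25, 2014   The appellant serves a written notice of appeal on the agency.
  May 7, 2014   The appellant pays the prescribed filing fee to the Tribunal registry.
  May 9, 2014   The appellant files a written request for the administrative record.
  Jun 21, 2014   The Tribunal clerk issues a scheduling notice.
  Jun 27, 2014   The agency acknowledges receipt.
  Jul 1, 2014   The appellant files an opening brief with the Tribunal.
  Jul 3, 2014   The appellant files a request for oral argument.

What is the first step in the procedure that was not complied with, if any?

(1) due by Mar 23, 2014 + 35 days = Apr 27, 2014; Mar 25, 2014 is within that limit.
(2) the permitted window runs from Mar 25, 2014 + 13 = Apr 7, 2014 to Mar 25, 2014 + 44 = May 8, 2014; done May 7, 2014, which is between those dates.
(3) due by May 7, 2014 + 21 days = May 28, 2014; May 9, 2014 is within that limit.
(4) permitted from May 27, 2014 + 38 days = Jul 4, 2014 onward; acted on Jul 1, 2014, 3 days prematurely.

Step 4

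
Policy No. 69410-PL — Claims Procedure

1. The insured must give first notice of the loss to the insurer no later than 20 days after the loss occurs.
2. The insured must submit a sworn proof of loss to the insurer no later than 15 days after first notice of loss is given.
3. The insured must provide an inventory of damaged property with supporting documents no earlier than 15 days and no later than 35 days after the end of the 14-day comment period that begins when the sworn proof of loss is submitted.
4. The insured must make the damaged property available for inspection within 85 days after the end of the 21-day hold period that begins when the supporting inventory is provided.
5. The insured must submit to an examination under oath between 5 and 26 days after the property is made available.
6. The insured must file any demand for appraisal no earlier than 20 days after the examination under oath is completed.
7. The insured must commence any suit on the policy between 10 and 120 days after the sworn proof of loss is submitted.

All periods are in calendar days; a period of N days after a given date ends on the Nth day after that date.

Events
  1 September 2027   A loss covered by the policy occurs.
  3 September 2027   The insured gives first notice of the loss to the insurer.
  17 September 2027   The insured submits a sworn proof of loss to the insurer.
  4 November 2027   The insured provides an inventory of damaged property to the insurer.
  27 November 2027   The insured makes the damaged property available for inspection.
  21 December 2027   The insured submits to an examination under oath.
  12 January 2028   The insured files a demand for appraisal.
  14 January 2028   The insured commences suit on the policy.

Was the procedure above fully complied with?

Yes

(1) due by 1 September 2027 + 20 days = 21 September 2027; done 3 September 2027 — timely.
(2) due by 3 September 2027 + 15 days = 18 September 2027; 17 September 2027 is within that limit.
(3) the permitted window runs from 1 October 2027 + 15 = 16 October 2027 to 1 October 2027 + 35 = 5 November 2027; done 4 November 2027 — within the window.
(4) due by 25 November 2027 + 85 days = 18 February 2028; done 27 November 2027 — timely.
(5) the permitted window runs from 27 November 2027 + 5 = 2 December 2027 to 27 November 2027 + 26 = 23 December 2027; done 21 December 2027 — within the window.
(6) permitted from 21 December 2027 + 20 days = 10 January 2028 onward; done 12 January 2028 — permitted.
(7) the permitted window runs from 17 September 2027 + 10 = 27 September 2027 to 17 September 2027 + 120 = 15 January 2028; done 14 January 2028, which is between those dates.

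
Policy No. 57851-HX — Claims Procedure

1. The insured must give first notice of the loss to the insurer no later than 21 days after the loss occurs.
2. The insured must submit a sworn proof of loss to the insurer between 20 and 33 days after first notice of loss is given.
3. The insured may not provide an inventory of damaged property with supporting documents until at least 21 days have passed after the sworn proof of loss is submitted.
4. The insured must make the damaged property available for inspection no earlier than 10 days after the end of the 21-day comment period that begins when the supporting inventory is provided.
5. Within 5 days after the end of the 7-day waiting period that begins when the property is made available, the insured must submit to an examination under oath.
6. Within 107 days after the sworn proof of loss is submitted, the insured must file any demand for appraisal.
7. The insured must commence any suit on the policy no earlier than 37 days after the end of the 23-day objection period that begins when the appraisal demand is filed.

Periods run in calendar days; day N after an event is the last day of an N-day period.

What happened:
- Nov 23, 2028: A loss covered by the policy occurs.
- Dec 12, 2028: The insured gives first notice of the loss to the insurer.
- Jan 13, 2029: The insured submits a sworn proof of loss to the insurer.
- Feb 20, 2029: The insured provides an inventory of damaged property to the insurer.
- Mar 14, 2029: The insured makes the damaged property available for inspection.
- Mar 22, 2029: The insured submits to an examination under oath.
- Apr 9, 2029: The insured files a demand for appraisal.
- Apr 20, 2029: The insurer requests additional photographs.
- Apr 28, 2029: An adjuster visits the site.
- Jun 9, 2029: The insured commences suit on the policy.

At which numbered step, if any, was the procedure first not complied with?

Step 1: 21 days after Nov 23, 2028 (when the loss occurs) is Dec 14, 2028; Dec 12, 2028 is within that limit.
Step 2: the window is 20–33 days after Dec 12, 2028 (when first notice of loss is given), so Jan 1, 2029 through Jan 14, 2029; Jan 13, 2029 falls inside that range.
Step 3: the earliest permitted date is 21 days after Jan 13, 2029 (when the sworn proof of loss is submitted), i.e. Feb 3, 2029; done Feb 20, 2029 — permitted.
Step 4: the earliest permitted date is 10 days after Mar 13, 2029 (end of the 21-day comment period, which began when the supporting inventory is provided on Feb 20, 2029), i.e. Mar 23, 2029; acted on Mar 14, 2029, 9 days prematurely.
No need to go further; step 4 was not satisfied.

Step 4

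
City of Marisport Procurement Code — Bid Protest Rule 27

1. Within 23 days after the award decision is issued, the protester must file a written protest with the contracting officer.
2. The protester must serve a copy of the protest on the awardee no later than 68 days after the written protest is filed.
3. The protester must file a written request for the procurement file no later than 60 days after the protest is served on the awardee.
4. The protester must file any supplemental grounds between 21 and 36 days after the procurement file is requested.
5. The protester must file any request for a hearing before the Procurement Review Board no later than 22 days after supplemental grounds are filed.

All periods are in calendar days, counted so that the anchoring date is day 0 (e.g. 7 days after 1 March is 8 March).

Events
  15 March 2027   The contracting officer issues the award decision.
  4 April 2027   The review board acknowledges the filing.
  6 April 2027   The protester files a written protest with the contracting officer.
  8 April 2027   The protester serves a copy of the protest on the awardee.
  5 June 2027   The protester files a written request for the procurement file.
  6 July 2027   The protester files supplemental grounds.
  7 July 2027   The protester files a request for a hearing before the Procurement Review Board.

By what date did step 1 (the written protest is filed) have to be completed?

7 April 2027

Step 1 runs from 15 March 2027, when the award decision is issued. 23 days after 15 March 2027 is 7 April 2027.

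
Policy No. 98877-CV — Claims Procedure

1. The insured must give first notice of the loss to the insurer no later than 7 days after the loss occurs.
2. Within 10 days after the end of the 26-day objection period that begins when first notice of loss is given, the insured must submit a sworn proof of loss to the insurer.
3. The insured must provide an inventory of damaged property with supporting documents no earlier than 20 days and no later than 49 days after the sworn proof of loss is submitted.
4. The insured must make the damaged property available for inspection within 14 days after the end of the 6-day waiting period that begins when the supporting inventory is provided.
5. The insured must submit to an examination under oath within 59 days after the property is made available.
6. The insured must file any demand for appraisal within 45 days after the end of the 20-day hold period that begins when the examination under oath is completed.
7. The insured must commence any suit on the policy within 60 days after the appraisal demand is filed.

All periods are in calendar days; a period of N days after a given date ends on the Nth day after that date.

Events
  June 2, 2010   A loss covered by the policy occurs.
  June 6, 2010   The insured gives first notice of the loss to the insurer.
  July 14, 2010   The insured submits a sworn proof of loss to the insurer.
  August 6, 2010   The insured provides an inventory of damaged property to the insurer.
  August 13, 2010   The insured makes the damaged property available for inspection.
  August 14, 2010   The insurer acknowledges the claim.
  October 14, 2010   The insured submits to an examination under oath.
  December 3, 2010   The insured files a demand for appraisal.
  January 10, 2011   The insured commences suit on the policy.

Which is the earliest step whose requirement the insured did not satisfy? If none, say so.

Step 2

Step 1: 7 days after June 2, 2010 (when the loss occurs) is June 9, 2010; June 6, 2010 is within that limit.
Step 2: 10 days after July 2, 2010 (end of the 26-day objection period, which began when first notice of loss is given on June 6, 2010) is July 12, 2010; done July 14, 2010 — 2 days late.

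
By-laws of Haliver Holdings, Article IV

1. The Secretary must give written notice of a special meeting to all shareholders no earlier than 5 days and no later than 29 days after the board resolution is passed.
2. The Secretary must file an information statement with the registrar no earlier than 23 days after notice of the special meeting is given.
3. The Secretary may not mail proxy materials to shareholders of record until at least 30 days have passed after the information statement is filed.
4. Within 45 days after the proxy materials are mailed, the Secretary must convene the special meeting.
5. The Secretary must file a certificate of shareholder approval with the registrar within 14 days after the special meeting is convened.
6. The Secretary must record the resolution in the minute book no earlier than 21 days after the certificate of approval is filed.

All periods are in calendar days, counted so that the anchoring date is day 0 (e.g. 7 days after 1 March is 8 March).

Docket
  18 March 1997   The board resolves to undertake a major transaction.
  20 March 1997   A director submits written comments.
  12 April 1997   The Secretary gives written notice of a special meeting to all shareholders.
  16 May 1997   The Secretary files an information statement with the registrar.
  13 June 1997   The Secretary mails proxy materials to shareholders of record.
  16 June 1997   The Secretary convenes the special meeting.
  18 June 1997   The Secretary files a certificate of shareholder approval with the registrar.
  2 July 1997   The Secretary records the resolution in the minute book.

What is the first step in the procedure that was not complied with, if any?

Step 3

Step 1 — 5 and 29 days from 18 March 1997 (when the board resolution is passed) are 23 March 1997 and 16 April 1997 respectively; done 12 April 1997, which is between those dates.
Step 2 — must wait 23 days from 12 April 1997 (when notice of the special meeting is given), so not before 5 May 1997; 16 May 1997 is on or after that date.
Step 3 — must wait 30 days from 16 May 1997 (when the information statement is filed), so not before 15 June 1997; 13 June 1997 is 2 days before the earliest permitted date.
No need to go further; step 3 was not satisfied.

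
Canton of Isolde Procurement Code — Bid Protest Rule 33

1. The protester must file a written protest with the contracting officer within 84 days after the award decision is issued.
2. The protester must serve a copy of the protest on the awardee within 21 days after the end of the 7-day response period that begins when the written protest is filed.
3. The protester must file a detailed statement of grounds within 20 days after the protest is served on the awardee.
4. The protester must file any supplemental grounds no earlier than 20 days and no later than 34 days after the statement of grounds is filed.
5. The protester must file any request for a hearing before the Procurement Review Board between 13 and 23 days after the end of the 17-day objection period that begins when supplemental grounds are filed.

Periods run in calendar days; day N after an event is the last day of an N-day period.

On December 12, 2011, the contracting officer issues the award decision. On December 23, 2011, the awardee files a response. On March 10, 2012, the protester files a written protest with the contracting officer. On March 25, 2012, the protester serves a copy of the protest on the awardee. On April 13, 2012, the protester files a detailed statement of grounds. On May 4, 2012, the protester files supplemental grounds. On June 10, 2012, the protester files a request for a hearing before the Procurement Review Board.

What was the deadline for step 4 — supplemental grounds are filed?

May 17, 2012

Step 4 runs from April 13, 2012, when the statement of grounds is filed. The window is 20–34 days after April 13, 2012; it closes on May 17, 2012.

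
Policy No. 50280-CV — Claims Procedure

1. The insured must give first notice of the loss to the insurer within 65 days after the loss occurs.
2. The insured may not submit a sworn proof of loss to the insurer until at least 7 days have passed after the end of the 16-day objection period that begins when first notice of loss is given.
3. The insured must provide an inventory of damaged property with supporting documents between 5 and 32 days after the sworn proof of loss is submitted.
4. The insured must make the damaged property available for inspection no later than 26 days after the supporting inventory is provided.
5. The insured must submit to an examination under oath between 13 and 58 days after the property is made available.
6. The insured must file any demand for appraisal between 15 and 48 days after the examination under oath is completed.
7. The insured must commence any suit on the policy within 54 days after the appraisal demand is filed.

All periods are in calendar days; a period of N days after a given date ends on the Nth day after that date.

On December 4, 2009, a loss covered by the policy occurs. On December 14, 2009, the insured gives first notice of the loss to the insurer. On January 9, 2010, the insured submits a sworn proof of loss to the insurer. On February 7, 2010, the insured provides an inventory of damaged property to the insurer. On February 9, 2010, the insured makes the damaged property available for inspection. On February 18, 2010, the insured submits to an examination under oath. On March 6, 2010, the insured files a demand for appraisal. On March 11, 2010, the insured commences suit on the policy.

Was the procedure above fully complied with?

Step 1: 65 days after December 4, 2009 (when the loss occurs) is February 7, 2010; done December 14, 2009 — timely.
Step 2: the earliest permitted date is 7 days after December 30, 2009 (end of the 16-day objection period, which began when first notice of loss is given on December 14, 2009), i.e. January 6, 2010; January 9, 2010 is on or after that date.
Step 3: the window is 5–32 days after January 9, 2010 (when the sworn proof of loss is submitted), so January 14, 2010 through February 10, 2010; February 7, 2010 falls inside that range.
Step 4: 26 days after February 7, 2010 (when the supporting inventory is provided) is March 5, 2010; completed February 9, 2010, before the deadline.
Step 5: the window is 13–58 days after February 9, 2010 (when the property is made available), so February 22, 2010 through April 8, 2010; done February 18, 2010 — 4 days before the window opened.

No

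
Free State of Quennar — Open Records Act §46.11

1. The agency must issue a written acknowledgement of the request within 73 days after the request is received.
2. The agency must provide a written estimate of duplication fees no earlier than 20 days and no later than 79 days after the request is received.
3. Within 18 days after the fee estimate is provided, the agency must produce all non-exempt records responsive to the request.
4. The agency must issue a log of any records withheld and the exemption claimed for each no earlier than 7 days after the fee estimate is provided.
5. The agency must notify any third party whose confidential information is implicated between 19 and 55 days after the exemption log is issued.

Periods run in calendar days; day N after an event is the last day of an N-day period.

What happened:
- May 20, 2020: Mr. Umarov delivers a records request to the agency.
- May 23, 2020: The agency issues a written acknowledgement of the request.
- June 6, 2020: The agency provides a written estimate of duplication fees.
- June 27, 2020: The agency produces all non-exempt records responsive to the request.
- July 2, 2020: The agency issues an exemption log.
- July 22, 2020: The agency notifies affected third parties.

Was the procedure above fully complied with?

Step 1: 73 days after May 20, 2020 (when the request is received) is August 1, 2020; May 23, 2020 is within that limit.
Step 2: the window is 20–79 days after May 20, 2020 (when the request is received), so June 9, 2020 through August 7, 2020; June 6, 2020 is 3 days too early.
The analysis stops there.

No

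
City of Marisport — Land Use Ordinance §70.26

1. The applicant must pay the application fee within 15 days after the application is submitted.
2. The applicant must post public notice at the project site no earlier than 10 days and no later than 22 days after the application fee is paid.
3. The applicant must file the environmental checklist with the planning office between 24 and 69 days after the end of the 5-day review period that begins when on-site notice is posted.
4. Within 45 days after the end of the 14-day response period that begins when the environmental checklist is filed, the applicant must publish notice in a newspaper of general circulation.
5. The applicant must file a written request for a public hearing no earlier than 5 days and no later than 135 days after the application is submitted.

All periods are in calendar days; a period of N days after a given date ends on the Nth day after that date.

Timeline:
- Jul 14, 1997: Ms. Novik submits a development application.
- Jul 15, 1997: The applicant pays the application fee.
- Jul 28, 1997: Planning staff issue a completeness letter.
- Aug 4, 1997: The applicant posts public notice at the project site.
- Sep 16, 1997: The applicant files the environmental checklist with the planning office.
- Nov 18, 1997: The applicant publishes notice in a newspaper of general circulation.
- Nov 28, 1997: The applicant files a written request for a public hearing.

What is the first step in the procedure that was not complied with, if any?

(1) due by Jul 14, 1997 + 15 days = Jul 29, 1997; Jul 15, 1997 is within that limit.
(2) the permitted window runs from Jul 15, 1997 + 10 = Jul 25, 1997 to Jul 15, 1997 + 22 = Aug 6, 1997; Aug 4, 1997 falls inside that range.
(3) the permitted window runs from Aug 9, 1997 + 24 = Sep 2, 1997 to Aug 9, 1997 + 69 = Oct 17, 1997; Sep 16, 1997 falls inside that range.
(4) due by Sep 30, 1997 + 45 days = Nov 14, 1997; Nov 18, 1997 misses that deadline by 4 days.
The analysis stops there.

Step 4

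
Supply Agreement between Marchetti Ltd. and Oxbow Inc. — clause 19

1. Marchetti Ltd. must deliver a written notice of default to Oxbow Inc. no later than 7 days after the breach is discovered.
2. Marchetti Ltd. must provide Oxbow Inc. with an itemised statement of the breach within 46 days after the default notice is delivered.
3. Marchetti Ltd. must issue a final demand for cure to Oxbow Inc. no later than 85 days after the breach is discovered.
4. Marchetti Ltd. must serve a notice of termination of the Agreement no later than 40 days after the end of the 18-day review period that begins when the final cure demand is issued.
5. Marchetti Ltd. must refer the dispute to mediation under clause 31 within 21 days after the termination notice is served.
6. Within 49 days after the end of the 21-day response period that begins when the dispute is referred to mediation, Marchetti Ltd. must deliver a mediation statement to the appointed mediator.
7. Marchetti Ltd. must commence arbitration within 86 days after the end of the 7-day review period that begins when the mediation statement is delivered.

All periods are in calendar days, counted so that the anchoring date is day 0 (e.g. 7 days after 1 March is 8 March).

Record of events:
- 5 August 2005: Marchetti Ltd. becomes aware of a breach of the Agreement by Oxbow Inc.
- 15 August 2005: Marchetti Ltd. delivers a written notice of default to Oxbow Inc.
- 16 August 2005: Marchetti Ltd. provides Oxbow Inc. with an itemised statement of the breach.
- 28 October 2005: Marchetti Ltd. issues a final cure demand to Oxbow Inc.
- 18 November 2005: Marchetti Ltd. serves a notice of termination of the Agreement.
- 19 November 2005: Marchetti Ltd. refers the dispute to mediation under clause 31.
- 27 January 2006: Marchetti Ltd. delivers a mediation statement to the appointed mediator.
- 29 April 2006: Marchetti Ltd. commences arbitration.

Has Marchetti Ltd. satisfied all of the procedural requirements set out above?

(1) due by 5 August 2005 + 7 days = 12 August 2005; not done until 15 August 2005, 3 days after the deadline.
The analysis stops there.

No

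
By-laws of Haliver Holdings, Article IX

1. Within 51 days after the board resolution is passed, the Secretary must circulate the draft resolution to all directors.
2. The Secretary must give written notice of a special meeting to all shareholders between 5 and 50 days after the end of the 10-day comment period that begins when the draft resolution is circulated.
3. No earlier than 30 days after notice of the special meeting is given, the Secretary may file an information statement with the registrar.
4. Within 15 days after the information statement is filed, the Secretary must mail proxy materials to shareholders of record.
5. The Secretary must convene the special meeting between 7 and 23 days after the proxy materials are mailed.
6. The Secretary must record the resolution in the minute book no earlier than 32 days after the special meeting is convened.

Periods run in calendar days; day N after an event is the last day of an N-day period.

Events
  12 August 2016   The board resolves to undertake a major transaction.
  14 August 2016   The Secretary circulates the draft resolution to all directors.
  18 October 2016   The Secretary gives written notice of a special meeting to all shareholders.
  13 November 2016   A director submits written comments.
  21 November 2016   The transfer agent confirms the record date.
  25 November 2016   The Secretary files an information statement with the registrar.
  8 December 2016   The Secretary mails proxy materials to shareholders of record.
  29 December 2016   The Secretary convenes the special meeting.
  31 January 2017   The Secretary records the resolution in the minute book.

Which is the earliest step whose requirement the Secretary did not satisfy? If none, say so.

Step 1 — counting 51 days from 12 August 2016 (when the board resolution is passed) gives a deadline of 2 October 2016; 14 August 2016 is within that limit.
Step 2 — 5 and 50 days from 24 August 2016 (end of the 10-day comment period, which began when the draft resolution is circulated on 14 August 2016) are 29 August 2016 and 13 October 2016 respectively; 18 October 2016 is 5 days past the end of the window.
Later steps need not be reached.

Step 2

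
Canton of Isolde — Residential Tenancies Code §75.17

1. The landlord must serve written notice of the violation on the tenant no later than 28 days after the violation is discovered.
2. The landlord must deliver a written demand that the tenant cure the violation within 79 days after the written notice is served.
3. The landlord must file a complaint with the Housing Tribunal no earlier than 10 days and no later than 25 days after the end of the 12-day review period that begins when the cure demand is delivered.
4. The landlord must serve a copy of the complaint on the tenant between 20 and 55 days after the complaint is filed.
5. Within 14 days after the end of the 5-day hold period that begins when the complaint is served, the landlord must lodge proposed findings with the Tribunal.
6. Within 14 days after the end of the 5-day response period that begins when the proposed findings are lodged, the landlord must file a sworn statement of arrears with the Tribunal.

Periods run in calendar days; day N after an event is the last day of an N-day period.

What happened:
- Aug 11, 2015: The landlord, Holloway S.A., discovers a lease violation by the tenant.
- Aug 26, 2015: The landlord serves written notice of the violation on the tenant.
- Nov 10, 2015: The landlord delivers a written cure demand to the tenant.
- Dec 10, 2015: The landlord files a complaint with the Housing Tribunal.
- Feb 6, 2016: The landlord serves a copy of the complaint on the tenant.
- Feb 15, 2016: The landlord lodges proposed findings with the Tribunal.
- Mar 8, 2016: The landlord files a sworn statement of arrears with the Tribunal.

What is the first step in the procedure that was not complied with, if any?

Step 4

(1) due by Aug 11, 2015 + 28 days = Sep 8, 2015; Aug 26, 2015 is within that limit.
(2) due by Aug 26, 2015 + 79 days = Nov 13, 2015; completed Nov 10, 2015, before the deadline.
(3) the permitted window runs from Nov 22, 2015 + 10 = Dec 2, 2015 to Nov 22, 2015 + 25 = Dec 17, 2015; Dec 10, 2015 falls inside that range.
(4) the permitted window runs from Dec 10, 2015 + 20 = Dec 30, 2015 to Dec 10, 2015 + 55 = Feb 3, 2016; done Feb 6, 2016 — 3 days after the window closed.
No need to go further; step 4 was not satisfied.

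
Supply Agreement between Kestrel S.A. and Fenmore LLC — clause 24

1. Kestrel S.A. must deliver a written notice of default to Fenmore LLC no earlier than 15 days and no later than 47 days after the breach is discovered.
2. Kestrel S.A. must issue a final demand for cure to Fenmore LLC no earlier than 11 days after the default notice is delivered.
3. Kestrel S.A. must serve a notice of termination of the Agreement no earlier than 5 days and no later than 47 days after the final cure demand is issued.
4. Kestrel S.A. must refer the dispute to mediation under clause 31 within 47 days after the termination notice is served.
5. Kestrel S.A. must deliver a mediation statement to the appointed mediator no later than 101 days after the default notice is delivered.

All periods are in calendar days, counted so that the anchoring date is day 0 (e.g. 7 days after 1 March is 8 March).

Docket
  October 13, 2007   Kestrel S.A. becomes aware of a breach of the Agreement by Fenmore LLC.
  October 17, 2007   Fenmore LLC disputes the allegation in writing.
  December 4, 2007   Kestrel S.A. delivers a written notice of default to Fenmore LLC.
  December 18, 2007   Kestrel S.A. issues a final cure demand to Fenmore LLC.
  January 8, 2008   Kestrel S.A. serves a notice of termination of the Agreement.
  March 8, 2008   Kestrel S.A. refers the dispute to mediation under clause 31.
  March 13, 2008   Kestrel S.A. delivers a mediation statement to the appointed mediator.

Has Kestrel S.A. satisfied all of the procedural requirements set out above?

Step 1: the window is 15–47 days after October 13, 2007 (when the breach is discovered), so October 28, 2007 through November 29, 2007; done December 4, 2007 — 5 days after the window closed.

No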